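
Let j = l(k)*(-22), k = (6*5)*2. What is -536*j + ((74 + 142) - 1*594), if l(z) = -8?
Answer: -94714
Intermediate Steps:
k = 60 (k = 30*2 = 60)
j = 176 (j = -8*(-22) = 176)
-536*j + ((74 + 142) - 1*594) = -536*176 + ((74 + 142) - 1*594) = -94336 + (216 - 594) = -94336 - 378 = -94714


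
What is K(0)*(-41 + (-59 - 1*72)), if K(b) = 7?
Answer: -1204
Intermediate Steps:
K(0)*(-41 + (-59 - 1*72)) = 7*(-41 + (-59 - 1*72)) = 7*(-41 + (-59 - 72)) = 7*(-41 - 131) = 7*(-172) = -1204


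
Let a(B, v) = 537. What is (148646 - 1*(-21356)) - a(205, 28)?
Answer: 169465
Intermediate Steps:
(148646 - 1*(-21356)) - a(205, 28) = (148646 - 1*(-21356)) - 1*537 = (148646 + 21356) - 537 = 170002 - 537 = 169465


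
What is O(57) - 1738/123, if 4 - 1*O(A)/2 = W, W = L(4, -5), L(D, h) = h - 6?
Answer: 1952/123 ≈ 15.870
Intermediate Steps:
L(D, h) = -6 + h
W = -11 (W = -6 - 5 = -11)
O(A) = 30 (O(A) = 8 - 2*(-11) = 8 + 22 = 30)
O(57) - 1738/123 = 30 - 1738/123 = 1952/123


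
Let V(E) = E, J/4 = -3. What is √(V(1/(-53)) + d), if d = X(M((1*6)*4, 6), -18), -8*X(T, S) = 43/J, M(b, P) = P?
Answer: √694194/1272 ≈ 0.65502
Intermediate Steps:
J = -12 (J = 4*(-3) = -12)
X(T, S) = 43/96 (X(T, S) = -43/(8*(-12)) = -43*(-1)/(8*12) = -⅛*(-43/12) = 43/96)
d = 43/96 ≈ 0.44792
√(V(1/(-53)) + d) = √(1/(-53) + 43/96) = √(-1/53 + 43/96) = √(2183/5088) = √694194/1272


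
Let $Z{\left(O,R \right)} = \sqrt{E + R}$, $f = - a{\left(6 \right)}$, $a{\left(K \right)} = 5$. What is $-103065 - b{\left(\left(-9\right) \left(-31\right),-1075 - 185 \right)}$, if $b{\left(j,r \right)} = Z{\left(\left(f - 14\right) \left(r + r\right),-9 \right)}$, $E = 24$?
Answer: $-103065 - \sqrt{15} \approx -1.0307 \cdot 10^{5}$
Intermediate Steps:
$f = -5$ ($f = \left(-1\right) 5 = -5$)
$Z{\left(O,R \right)} = \sqrt{24 + R}$
$b{\left(j,r \right)} = \sqrt{15}$ ($b{\left(j,r \right)} = \sqrt{24 - 9} = \sqrt{15}$)
$-103065 - b{\left(\left(-9\right) \left(-31\right),-1075 - 185 \right)} = -103065 - \sqrt{15}$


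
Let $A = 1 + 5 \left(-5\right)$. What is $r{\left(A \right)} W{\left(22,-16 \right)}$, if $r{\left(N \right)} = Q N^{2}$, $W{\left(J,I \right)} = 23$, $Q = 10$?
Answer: $132480$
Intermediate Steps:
$A = -24$ ($A = 1 - 25 = -24$)
$r{\left(N \right)} = 10 N^{2}$
$r{\left(A \right)} W{\left(22,-16 \right)} = 10 \left(-24\right)^{2} \cdot 23 = 10 \cdot 576 \cdot 23 = 5760 \cdot 23 = 132480$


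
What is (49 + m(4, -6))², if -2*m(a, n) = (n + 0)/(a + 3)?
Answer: 119716/49 ≈ 2443.2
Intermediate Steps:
m(a, n) = -n/(2*(3 + a)) (m(a, n) = -(n + 0)/(2*(a + 3)) = -n/(2*(3 + a)))
(49 + m(4, -6))² = (49 - 1*(-6)/(6 + 2*4))² = (49 - 1*(-6)/(6 + 8))² = (49 - 1*(-6)/14)² = (49 - 1*(-6)*1/14)² = (49 + 3/7)² = (346/7)² = 119716/49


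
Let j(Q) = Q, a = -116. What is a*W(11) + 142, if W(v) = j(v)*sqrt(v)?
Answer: 142 - 1276*sqrt(11) ≈ -4090.0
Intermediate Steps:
W(v) = v**(3/2) (W(v) = v*sqrt(v) = v**(3/2))
a*W(11) + 142 = -1276*sqrt(11) + 142 = 142 - 1276*sqrt(11)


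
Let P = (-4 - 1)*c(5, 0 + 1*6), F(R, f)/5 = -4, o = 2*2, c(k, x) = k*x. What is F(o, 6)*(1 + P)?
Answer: 2980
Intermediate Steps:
o = 4
F(R, f) = -20 (F(R, f) = 5*(-4) = -20)
P = -150 (P = (-4 - 1)*(5*(0 + 1*6)) = -25*(0 + 6) = -25*6 = -5*30 = -150)
F(o, 6)*(1 + P) = -20*(1 - 150) = -20*(-149) = 2980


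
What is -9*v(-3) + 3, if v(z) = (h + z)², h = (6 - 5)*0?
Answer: -78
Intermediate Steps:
h = 0 (h = 1*0 = 0)
v(z) = z² (v(z) = (0 + z)² = z²)
-9*v(-3) + 3 = -9*(-3)² + 3 = -9*9 + 3 = -81 + 3 = -78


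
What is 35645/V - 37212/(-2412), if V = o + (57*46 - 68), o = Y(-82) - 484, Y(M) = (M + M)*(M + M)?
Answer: 96988211/5822166 ≈ 16.658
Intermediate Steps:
Y(M) = 4*M² (Y(M) = (2*M)*(2*M) = 4*M²)
o = 26412 (o = 4*(-82)² - 484 = 4*6724 - 484 = 26896 - 484 = 26412)
V = 28966 (V = 26412 + (57*46 - 68) = 26412 + (2622 - 68) = 26412 + 2554 = 28966)
35645/V - 37212/(-2412) = 35645/28966 - 37212/(-2412) = 35645*(1/28966) - 37212*(-1/2412) = 35645/28966 + 3101/201 = 96988211/5822166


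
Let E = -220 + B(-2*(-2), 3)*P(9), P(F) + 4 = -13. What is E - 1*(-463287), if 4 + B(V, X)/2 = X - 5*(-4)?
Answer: 462421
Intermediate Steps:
P(F) = -17 (P(F) = -4 - 13 = -17)
B(V, X) = 32 + 2*X (B(V, X) = -8 + 2*(X - 5*(-4)) = -8 + 2*(X + 20) = -8 + 2*(20 + X) = -8 + (40 + 2*X) = 32 + 2*X)
E = -866 (E = -220 + (32 + 2*3)*(-17) = -220 + (32 + 6)*(-17) = -220 + 38*(-17) = -220 - 646 = -866)
E - 1*(-463287) = -866 - 1*(-463287) = -866 + 463287 = 462421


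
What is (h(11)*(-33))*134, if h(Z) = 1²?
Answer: -4422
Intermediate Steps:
h(Z) = 1
(h(11)*(-33))*134 = (1*(-33))*134 = -33*134 = -4422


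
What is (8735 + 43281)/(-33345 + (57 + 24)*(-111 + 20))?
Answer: -13004/10179 ≈ -1.2775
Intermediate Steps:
(8735 + 43281)/(-33345 + (57 + 24)*(-111 + 20)) = 52016/(-33345 + 81*(-91)) = 52016/(-33345 - 7371) = 52016/(-40716) = 52016*(-1/40716) = -13004/10179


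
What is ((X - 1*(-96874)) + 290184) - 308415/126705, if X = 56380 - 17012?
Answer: 3601999861/8447 ≈ 4.2642e+5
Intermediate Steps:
X = 39368
((X - 1*(-96874)) + 290184) - 308415/126705 = ((39368 - 1*(-96874)) + 290184) - 308415/126705 = ((39368 + 96874) + 290184) - 308415*1/126705 = (136242 + 290184) - 20561/8447 = 426426 - 20561/8447 = 3601999861/8447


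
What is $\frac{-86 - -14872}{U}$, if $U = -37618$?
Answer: $- \frac{7393}{18809} \approx -0.39306$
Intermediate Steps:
$\frac{-86 - -14872}{U} = \frac{-86 - -14872}{-37618} = \left(-86 + 14872\right) \left(- \frac{1}{37618}\right) = 14786 \left(- \frac{1}{37618}\right) = - \frac{7393}{18809}$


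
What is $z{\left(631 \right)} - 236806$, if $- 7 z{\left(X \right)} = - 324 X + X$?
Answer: $- \frac{1453829}{7} \approx -2.0769 \cdot 10^{5}$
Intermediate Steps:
$z{\left(X \right)} = \frac{323 X}{7}$ ($z{\left(X \right)} = - \frac{- 324 X + X}{7} = - \frac{\left(-323\right) X}{7} = \frac{323 X}{7}$)
$z{\left(631 \right)} - 236806 = \frac{323}{7} \cdot 631 - 236806 = \frac{203813}{7} - 236806 = - \frac{1453829}{7}$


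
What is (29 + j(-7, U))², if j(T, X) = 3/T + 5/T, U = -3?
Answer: 38025/49 ≈ 776.02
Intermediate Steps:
j(T, X) = 8/T
(29 + j(-7, U))² = (29 + 8/(-7))² = (29 + 8*(-⅐))² = (29 - 8/7)² = (195/7)² = 38025/49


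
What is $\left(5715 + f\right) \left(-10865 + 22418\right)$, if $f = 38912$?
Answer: $515575731$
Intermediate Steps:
$\left(5715 + f\right) \left(-10865 + 22418\right) = \left(5715 + 38912\right) \left(-10865 + 22418\right) = 44627 \cdot 11553 = 515575731$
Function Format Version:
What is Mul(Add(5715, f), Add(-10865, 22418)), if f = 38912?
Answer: 515575731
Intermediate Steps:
Mul(Add(5715, f), Add(-10865, 22418)) = Mul(Add(5715, 38912), Add(-10865, 22418)) = Mul(44627, 11553) = 515575731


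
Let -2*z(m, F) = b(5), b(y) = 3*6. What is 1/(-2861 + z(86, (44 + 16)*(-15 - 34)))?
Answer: -1/2870 ≈ -0.00034843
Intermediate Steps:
b(y) = 18
z(m, F) = -9 (z(m, F) = -½*18 = -9)
1/(-2861 + z(86, (44 + 16)*(-15 - 34))) = 1/(-2861 - 9) = 1/(-2870) = -1/2870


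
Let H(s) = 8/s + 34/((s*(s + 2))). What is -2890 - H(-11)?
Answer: -286072/99 ≈ -2889.6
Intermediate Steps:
H(s) = 8/s + 34/(s*(2 + s)) (H(s) = 8/s + 34/((s*(2 + s))) = 8/s + 34*(1/(s*(2 + s))) = 8/s + 34/(s*(2 + s)))
-2890 - H(-11) = -2890 - 2*(25 + 4*(-11))/((-11)*(2 - 11)) = -2890 - 2*(-1)*(25 - 44)/(11*(-9)) = -2890 - 2*(-1)*(-1)*(-19)/(11*9) = -2890 - 1*(-38/99) = -2890 + 38/99 = -286072/99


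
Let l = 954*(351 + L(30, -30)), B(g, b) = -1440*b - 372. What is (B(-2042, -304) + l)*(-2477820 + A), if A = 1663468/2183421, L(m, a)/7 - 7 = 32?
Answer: -1862315668154083456/727807 ≈ -2.5588e+12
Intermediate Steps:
L(m, a) = 273 (L(m, a) = 49 + 7*32 = 49 + 224 = 273)
B(g, b) = -372 - 1440*b
A = 1663468/2183421 (A = 1663468*(1/2183421) = 1663468/2183421 ≈ 0.76186)
l = 595296 (l = 954*(351 + 273) = 954*624 = 595296)
(B(-2042, -304) + l)*(-2477820 + A) = ((-372 - 1440*(-304)) + 595296)*(-2477820 + 1663468/2183421) = ((-372 + 437760) + 595296)*(-5410122558752/2183421) = (437388 + 595296)*(-5410122558752/2183421) = 1032684*(-5410122558752/2183421) = -1862315668154083456/727807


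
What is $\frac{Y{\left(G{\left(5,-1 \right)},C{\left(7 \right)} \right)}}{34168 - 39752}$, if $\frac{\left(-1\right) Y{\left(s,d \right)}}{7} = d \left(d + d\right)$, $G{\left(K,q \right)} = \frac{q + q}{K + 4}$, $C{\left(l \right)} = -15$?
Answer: $\frac{1575}{2792} \approx 0.56411$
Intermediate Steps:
$G{\left(K,q \right)} = \frac{2 q}{4 + K}$
$Y{\left(s,d \right)} = - 14 d^{2}$ ($Y{\left(s,d \right)} = - 7 d \left(d + d\right) = - 7 d 2 d = - 7 \cdot 2 d^{2} = - 14 d^{2}$)
$\frac{Y{\left(G{\left(5,-1 \right)},C{\left(7 \right)} \right)}}{34168 - 39752} = \frac{\left(-14\right) \left(-15\right)^{2}}{34168 - 39752} = \frac{\left(-14\right) 225}{-5584} = \left(-3150\right) \left(- \frac{1}{5584}\right) = \frac{1575}{2792}$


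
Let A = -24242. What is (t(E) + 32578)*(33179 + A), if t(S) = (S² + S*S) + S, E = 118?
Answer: 541081728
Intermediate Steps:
t(S) = S + 2*S² (t(S) = (S² + S²) + S = 2*S² + S = S + 2*S²)
(t(E) + 32578)*(33179 + A) = (118*(1 + 2*118) + 32578)*(33179 - 24242) = (118*(1 + 236) + 32578)*8937 = (118*237 + 32578)*8937 = (27966 + 32578)*8937 = 60544*8937 = 541081728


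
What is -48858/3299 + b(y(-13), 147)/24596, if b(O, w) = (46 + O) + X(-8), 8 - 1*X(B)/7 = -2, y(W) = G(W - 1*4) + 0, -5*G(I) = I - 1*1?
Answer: -231022463/15604270 ≈ -14.805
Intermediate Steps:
G(I) = 1/5 - I/5 (G(I) = -(I - 1*1)/5 = -(I - 1)/5 = -(-1 + I)/5 = 1/5 - I/5)
y(W) = 1 - W/5 (y(W) = (1/5 - (W - 1*4)/5) + 0 = (1/5 - (W - 4)/5) + 0 = (1/5 - (-4 + W)/5) + 0 = (1/5 + (4/5 - W/5)) + 0 = (1 - W/5) + 0 = 1 - W/5)
X(B) = 70 (X(B) = 56 - 7*(-2) = 56 + 14 = 70)
b(O, w) = 116 + O (b(O, w) = (46 + O) + 70 = 116 + O)
-48858/3299 + b(y(-13), 147)/24596 = -48858/3299 + (116 + (1 - 1/5*(-13)))/24596 = -48858*1/3299 + (116 + (1 + 13/5))*(1/24596) = -48858/3299 + (116 + 18/5)*(1/24596) = -48858/3299 + (598/5)*(1/24596) = -48858/3299 + 23/4730 = -231022463/15604270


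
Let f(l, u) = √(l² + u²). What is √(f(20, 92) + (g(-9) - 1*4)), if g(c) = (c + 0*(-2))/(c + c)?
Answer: √(-14 + 16*√554)/2 ≈ 9.5210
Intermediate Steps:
g(c) = ½ (g(c) = (c + 0)/((2*c)) = c*(1/(2*c)) = ½)
√(f(20, 92) + (g(-9) - 1*4)) = √(√(20² + 92²) + (½ - 1*4)) = √(√(400 + 8464) + (½ - 4)) = √(√8864 - 7/2) = √(4*√554 - 7/2) = √(-7/2 + 4*√554)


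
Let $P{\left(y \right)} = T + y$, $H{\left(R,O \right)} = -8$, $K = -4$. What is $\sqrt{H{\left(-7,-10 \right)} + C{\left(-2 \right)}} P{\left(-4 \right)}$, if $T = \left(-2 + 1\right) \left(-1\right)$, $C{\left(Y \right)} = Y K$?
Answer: $0$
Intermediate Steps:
$C{\left(Y \right)} = - 4 Y$ ($C{\left(Y \right)} = Y \left(-4\right) = - 4 Y$)
$T = 1$ ($T = \left(-1\right) \left(-1\right) = 1$)
$P{\left(y \right)} = 1 + y$
$\sqrt{H{\left(-7,-10 \right)} + C{\left(-2 \right)}} P{\left(-4 \right)} = \sqrt{-8 - -8} \left(1 - 4\right) = \sqrt{-8 + 8} \left(-3\right) = \sqrt{0} \left(-3\right) = 0 \left(-3\right) = 0$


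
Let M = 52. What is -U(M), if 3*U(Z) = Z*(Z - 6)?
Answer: -2392/3 ≈ -797.33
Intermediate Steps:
U(Z) = Z*(-6 + Z)/3 (U(Z) = (Z*(Z - 6))/3 = (Z*(-6 + Z))/3 = Z*(-6 + Z)/3)
-U(M) = -52*(-6 + 52)/3 = -52*46/3 = -1*2392/3 = -2392/3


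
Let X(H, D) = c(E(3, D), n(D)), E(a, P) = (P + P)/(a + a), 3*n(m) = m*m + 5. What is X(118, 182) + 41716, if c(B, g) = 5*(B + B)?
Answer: 126968/3 ≈ 42323.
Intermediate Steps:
n(m) = 5/3 + m²/3 (n(m) = (m*m + 5)/3 = (m² + 5)/3 = (5 + m²)/3 = 5/3 + m²/3)
E(a, P) = P/a (E(a, P) = (2*P)/((2*a)) = (2*P)*(1/(2*a)) = P/a)
c(B, g) = 10*B (c(B, g) = 5*(2*B) = 10*B)
X(H, D) = 10*D/3 (X(H, D) = 10*(D/3) = 10*D/3)
X(118, 182) + 41716 = (10/3)*182 + 41716 = 1820/3 + 41716 = 126968/3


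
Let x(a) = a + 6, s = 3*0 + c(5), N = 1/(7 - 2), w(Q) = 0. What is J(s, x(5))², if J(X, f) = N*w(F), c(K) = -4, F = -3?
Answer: 0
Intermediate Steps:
N = ⅕ (N = 1/5 = ⅕ ≈ 0.20000)
s = -4 (s = 3*0 - 4 = 0 - 4 = -4)
x(a) = 6 + a
J(X, f) = 0 (J(X, f) = (⅕)*0 = 0)
J(s, x(5))² = 0² = 0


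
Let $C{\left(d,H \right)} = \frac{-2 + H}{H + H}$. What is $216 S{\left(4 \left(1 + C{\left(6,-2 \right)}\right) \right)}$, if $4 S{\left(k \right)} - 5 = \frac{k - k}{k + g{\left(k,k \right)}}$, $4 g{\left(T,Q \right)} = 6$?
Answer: $270$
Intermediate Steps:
$g{\left(T,Q \right)} = \frac{3}{2}$ ($g{\left(T,Q \right)} = \frac{1}{4} \cdot 6 = \frac{3}{2}$)
$C{\left(d,H \right)} = \frac{-2 + H}{2 H}$
$S{\left(k \right)} = \frac{5}{4}$ ($S{\left(k \right)} = \frac{5}{4} + \frac{\left(k - k\right) \frac{1}{k + \frac{3}{2}}}{4} = \frac{5}{4} + \frac{0 \frac{1}{\frac{3}{2} + k}}{4} = \frac{5}{4} + \frac{1}{4} \cdot 0 = \frac{5}{4} + 0 = \frac{5}{4}$)
$216 S{\left(4 \left(1 + C{\left(6,-2 \right)}\right) \right)} = 216 \cdot \frac{5}{4} = 270$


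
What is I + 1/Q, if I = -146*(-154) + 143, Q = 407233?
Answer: 9214461092/407233 ≈ 22627.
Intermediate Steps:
I = 22627 (I = 22484 + 143 = 22627)
I + 1/Q = 22627 + 1/407233 = 9214461092/407233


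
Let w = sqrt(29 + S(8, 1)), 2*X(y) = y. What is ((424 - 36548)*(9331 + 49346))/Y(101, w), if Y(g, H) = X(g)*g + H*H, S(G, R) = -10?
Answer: -1413098632/3413 ≈ -4.1403e+5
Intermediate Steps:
X(y) = y/2
w = sqrt(19) (w = sqrt(29 - 10) = sqrt(19) ≈ 4.3589)
Y(g, H) = H**2 + g**2/2 (Y(g, H) = (g/2)*g + H*H = g**2/2 + H**2 = H**2 + g**2/2)
((424 - 36548)*(9331 + 49346))/Y(101, w) = ((424 - 36548)*(9331 + 49346))/((sqrt(19))**2 + (1/2)*101**2) = (-36124*58677)/(19 + (1/2)*10201) = -2119647948/(19 + 10201/2) = -2119647948/10239/2 = -2119647948*2/10239 = -1413098632/3413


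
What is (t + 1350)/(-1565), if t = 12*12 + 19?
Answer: -1513/1565 ≈ -0.96677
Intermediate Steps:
t = 163 (t = 144 + 19 = 163)
(t + 1350)/(-1565) = (163 + 1350)/(-1565) = 1513*(-1/1565) = -1513/1565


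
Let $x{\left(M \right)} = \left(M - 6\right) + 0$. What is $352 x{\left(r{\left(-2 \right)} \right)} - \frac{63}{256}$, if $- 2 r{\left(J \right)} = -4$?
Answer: $- \frac{360511}{256} \approx -1408.2$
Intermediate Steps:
$r{\left(J \right)} = 2$ ($r{\left(J \right)} = \left(- \frac{1}{2}\right) \left(-4\right) = 2$)
$x{\left(M \right)} = -6 + M$ ($x{\left(M \right)} = \left(-6 + M\right) + 0 = -6 + M$)
$352 x{\left(r{\left(-2 \right)} \right)} - \frac{63}{256} = 352 \left(-6 + 2\right) - \frac{63}{256} = 352 \left(-4\right) - \frac{63}{256} = -1408 - \frac{63}{256} = - \frac{360511}{256}$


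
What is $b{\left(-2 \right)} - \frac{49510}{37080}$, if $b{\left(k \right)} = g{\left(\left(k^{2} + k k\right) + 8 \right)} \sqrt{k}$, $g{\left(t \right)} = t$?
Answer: $- \frac{4951}{3708} + 16 i \sqrt{2} \approx -1.3352 + 22.627 i$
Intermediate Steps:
$b{\left(k \right)} = \sqrt{k} \left(8 + 2 k^{2}\right)$ ($b{\left(k \right)} = \left(\left(k^{2} + k k\right) + 8\right) \sqrt{k} = \left(\left(k^{2} + k^{2}\right) + 8\right) \sqrt{k} = \left(2 k^{2} + 8\right) \sqrt{k} = \left(8 + 2 k^{2}\right) \sqrt{k} = \sqrt{k} \left(8 + 2 k^{2}\right)$)
$b{\left(-2 \right)} - \frac{49510}{37080} = 2 \sqrt{-2} \left(4 + \left(-2\right)^{2}\right) - \frac{49510}{37080} = 2 i \sqrt{2} \left(4 + 4\right) - 49510 \cdot \frac{1}{37080} = 2 i \sqrt{2} \cdot 8 - \frac{4951}{3708} = 16 i \sqrt{2} - \frac{4951}{3708} = - \frac{4951}{3708} + 16 i \sqrt{2}$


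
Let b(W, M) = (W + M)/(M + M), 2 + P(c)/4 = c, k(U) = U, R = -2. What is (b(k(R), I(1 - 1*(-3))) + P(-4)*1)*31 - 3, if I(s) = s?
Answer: -2957/4 ≈ -739.25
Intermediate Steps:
P(c) = -8 + 4*c
b(W, M) = (M + W)/(2*M) (b(W, M) = (M + W)/((2*M)) = (M + W)*(1/(2*M)) = (M + W)/(2*M))
(b(k(R), I(1 - 1*(-3))) + P(-4)*1)*31 - 3 = (((1 - 1*(-3)) - 2)/(2*(1 - 1*(-3))) + (-8 + 4*(-4))*1)*31 - 3 = (((1 + 3) - 2)/(2*(1 + 3)) + (-8 - 16)*1)*31 - 3 = ((1/2)*(4 - 2)/4 - 24*1)*31 - 3 = ((1/2)*(1/4)*2 - 24)*31 - 3 = (1/4 - 24)*31 - 3 = -95/4*31 - 3 = -2945/4 - 3 = -2957/4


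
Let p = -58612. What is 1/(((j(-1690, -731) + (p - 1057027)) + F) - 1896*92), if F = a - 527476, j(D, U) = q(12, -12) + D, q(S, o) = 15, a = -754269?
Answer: -1/2573491 ≈ -3.8858e-7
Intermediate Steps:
j(D, U) = 15 + D
F = -1281745 (F = -754269 - 527476 = -1281745)
1/(((j(-1690, -731) + (p - 1057027)) + F) - 1896*92) = 1/((((15 - 1690) + (-58612 - 1057027)) - 1281745) - 1896*92) = 1/(((-1675 - 1115639) - 1281745) - 174432) = 1/((-1117314 - 1281745) - 174432) = 1/(-2399059 - 174432) = 1/(-2573491) = -1/2573491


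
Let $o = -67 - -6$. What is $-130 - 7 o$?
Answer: $297$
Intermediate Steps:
$o = -61$ ($o = -67 + 6 = -61$)
$-130 - 7 o = -130 - -427 = -130 + 427 = 297$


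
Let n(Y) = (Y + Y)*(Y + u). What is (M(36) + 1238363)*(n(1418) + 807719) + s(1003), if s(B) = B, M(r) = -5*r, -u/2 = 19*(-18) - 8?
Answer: 8437433376164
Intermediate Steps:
u = 700 (u = -2*(19*(-18) - 8) = -2*(-342 - 8) = -2*(-350) = 700)
n(Y) = 2*Y*(700 + Y) (n(Y) = (Y + Y)*(Y + 700) = (2*Y)*(700 + Y) = 2*Y*(700 + Y))
(M(36) + 1238363)*(n(1418) + 807719) + s(1003) = (-5*36 + 1238363)*(2*1418*(700 + 1418) + 807719) + 1003 = (-180 + 1238363)*(2*1418*2118 + 807719) + 1003 = 1238183*(6006648 + 807719) + 1003 = 1238183*6814367 + 1003 = 8437433375161 + 1003 = 8437433376164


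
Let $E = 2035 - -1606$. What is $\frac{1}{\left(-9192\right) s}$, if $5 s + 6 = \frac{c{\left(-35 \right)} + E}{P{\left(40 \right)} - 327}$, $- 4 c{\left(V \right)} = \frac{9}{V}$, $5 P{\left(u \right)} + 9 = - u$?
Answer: $\frac{29470}{910767489} \approx 3.2357 \cdot 10^{-5}$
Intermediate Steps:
$P{\left(u \right)} = - \frac{9}{5} - \frac{u}{5}$ ($P{\left(u \right)} = - \frac{9}{5} + \frac{\left(-1\right) u}{5} = - \frac{9}{5} - \frac{u}{5}$)
$c{\left(V \right)} = - \frac{9}{4 V}$ ($c{\left(V \right)} = - \frac{9 \frac{1}{V}}{4} = - \frac{9}{4 V}$)
$E = 3641$ ($E = 2035 + 1606 = 3641$)
$s = - \frac{792661}{235760}$ ($s = - \frac{6}{5} + \frac{\left(- \frac{9}{4 \left(-35\right)} + 3641\right) \frac{1}{\left(- \frac{9}{5} - 8\right) - 327}}{5} = - \frac{6}{5} + \frac{\left(\left(- \frac{9}{4}\right) \left(- \frac{1}{35}\right) + 3641\right) \frac{1}{\left(- \frac{9}{5} - 8\right) - 327}}{5} = - \frac{6}{5} + \frac{\left(\frac{9}{140} + 3641\right) \frac{1}{- \frac{49}{5} - 327}}{5} = - \frac{6}{5} + \frac{\frac{509749}{140} \frac{1}{- \frac{1684}{5}}}{5} = - \frac{6}{5} + \frac{\frac{509749}{140} \left(- \frac{5}{1684}\right)}{5} = - \frac{6}{5} + \frac{1}{5} \left(- \frac{509749}{47152}\right) = - \frac{6}{5} - \frac{509749}{235760} = - \frac{792661}{235760} \approx -3.3622$)
$\frac{1}{\left(-9192\right) s} = \frac{1}{\left(-9192\right) \left(- \frac{792661}{235760}\right)} = \left(- \frac{1}{9192}\right) \left(- \frac{235760}{792661}\right) = \frac{29470}{910767489}$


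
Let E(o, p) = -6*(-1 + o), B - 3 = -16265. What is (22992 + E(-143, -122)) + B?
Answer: 7594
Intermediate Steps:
B = -16262 (B = 3 - 16265 = -16262)
E(o, p) = 6 - 6*o
(22992 + E(-143, -122)) + B = (22992 + (6 - 6*(-143))) - 16262 = (22992 + (6 + 858)) - 16262 = (22992 + 864) - 16262 = 23856 - 16262 = 7594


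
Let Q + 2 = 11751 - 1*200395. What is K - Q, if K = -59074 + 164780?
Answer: 294352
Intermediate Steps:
Q = -188646 (Q = -2 + (11751 - 1*200395) = -2 + (11751 - 200395) = -2 - 188644 = -188646)
K = 105706
K - Q = 105706 - 1*(-188646) = 105706 + 188646 = 294352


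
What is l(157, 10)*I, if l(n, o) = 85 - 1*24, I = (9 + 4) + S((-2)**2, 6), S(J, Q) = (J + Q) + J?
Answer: 1647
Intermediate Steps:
S(J, Q) = Q + 2*J
I = 27 (I = (9 + 4) + (6 + 2*(-2)**2) = 13 + (6 + 2*4) = 13 + (6 + 8) = 13 + 14 = 27)
l(n, o) = 61 (l(n, o) = 85 - 24 = 61)
l(157, 10)*I = 61*27 = 1647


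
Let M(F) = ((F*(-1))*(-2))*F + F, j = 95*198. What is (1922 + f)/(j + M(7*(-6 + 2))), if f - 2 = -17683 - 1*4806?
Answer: -4113/4070 ≈ -1.0106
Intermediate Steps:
f = -22487 (f = 2 + (-17683 - 1*4806) = 2 + (-17683 - 4806) = 2 - 22489 = -22487)
j = 18810
M(F) = F + 2*F² (M(F) = (-F*(-2))*F + F = (2*F)*F + F = 2*F² + F = F + 2*F²)
(1922 + f)/(j + M(7*(-6 + 2))) = (1922 - 22487)/(18810 + (7*(-6 + 2))*(1 + 2*(7*(-6 + 2)))) = -20565/(18810 + (7*(-4))*(1 + 2*(7*(-4)))) = -20565/(18810 - 28*(1 + 2*(-28))) = -20565/(18810 - 28*(1 - 56)) = -20565/(18810 - 28*(-55)) = -20565/(18810 + 1540) = -20565/20350 = -20565*1/20350 = -4113/4070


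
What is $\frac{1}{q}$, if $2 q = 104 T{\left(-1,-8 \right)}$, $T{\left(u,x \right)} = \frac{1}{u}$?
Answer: $- \frac{1}{52} \approx -0.019231$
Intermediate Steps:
$q = -52$ ($q = \frac{104 \frac{1}{-1}}{2} = \frac{104 \left(-1\right)}{2} = \frac{1}{2} \left(-104\right) = -52$)
$\frac{1}{q} = \frac{1}{-52} = - \frac{1}{52}$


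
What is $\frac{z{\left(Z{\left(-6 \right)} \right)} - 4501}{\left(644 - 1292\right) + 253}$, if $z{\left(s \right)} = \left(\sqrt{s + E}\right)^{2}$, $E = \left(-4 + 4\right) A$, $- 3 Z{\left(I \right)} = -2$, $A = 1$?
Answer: $\frac{13501}{1185} \approx 11.393$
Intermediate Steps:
$Z{\left(I \right)} = \frac{2}{3}$ ($Z{\left(I \right)} = \left(- \frac{1}{3}\right) \left(-2\right) = \frac{2}{3}$)
$E = 0$ ($E = \left(-4 + 4\right) 1 = 0 \cdot 1 = 0$)
$z{\left(s \right)} = s$ ($z{\left(s \right)} = \left(\sqrt{s + 0}\right)^{2} = \left(\sqrt{s}\right)^{2} = s$)
$\frac{z{\left(Z{\left(-6 \right)} \right)} - 4501}{\left(644 - 1292\right) + 253} = \frac{\frac{2}{3} - 4501}{\left(644 - 1292\right) + 253} = - \frac{13501}{3 \left(-648 + 253\right)} = - \frac{13501}{3 \left(-395\right)} = \left(- \frac{13501}{3}\right) \left(- \frac{1}{395}\right) = \frac{13501}{1185}$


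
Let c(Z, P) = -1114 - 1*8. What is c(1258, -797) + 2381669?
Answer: 2380547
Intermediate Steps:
c(Z, P) = -1122 (c(Z, P) = -1114 - 8 = -1122)
c(1258, -797) + 2381669 = -1122 + 2381669 = 2380547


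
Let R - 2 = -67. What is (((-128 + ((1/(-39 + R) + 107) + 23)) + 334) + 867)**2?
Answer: 15652762321/10816 ≈ 1.4472e+6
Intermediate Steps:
R = -65 (R = 2 - 67 = -65)
(((-128 + ((1/(-39 + R) + 107) + 23)) + 334) + 867)**2 = (((-128 + ((1/(-39 - 65) + 107) + 23)) + 334) + 867)**2 = (((-128 + ((1/(-104) + 107) + 23)) + 334) + 867)**2 = (((-128 + ((-1/104 + 107) + 23)) + 334) + 867)**2 = (((-128 + (11127/104 + 23)) + 334) + 867)**2 = (((-128 + 13519/104) + 334) + 867)**2 = ((207/104 + 334) + 867)**2 = (34943/104 + 867)**2 = (125111/104)**2 = 15652762321/10816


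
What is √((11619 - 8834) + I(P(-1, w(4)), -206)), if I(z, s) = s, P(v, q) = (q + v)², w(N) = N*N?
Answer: √2579 ≈ 50.784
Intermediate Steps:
w(N) = N²
√((11619 - 8834) + I(P(-1, w(4)), -206)) = √((11619 - 8834) - 206) = √(2785 - 206) = √2579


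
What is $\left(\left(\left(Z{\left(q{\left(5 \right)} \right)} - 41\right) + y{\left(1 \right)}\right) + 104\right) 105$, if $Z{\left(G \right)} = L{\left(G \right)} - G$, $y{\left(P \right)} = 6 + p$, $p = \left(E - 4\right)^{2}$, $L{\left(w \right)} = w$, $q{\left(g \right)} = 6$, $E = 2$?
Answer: $7665$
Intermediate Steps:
$p = 4$ ($p = \left(2 - 4\right)^{2} = \left(-2\right)^{2} = 4$)
$y{\left(P \right)} = 10$ ($y{\left(P \right)} = 6 + 4 = 10$)
$Z{\left(G \right)} = 0$ ($Z{\left(G \right)} = G - G = 0$)
$\left(\left(\left(Z{\left(q{\left(5 \right)} \right)} - 41\right) + y{\left(1 \right)}\right) + 104\right) 105 = \left(\left(\left(0 - 41\right) + 10\right) + 104\right) 105 = \left(\left(-41 + 10\right) + 104\right) 105 = \left(-31 + 104\right) 105 = 73 \cdot 105 = 7665$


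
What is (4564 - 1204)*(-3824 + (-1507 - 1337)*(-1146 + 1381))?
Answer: -2258471040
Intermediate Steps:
(4564 - 1204)*(-3824 + (-1507 - 1337)*(-1146 + 1381)) = 3360*(-3824 - 2844*235) = 3360*(-3824 - 668340) = 3360*(-672164) = -2258471040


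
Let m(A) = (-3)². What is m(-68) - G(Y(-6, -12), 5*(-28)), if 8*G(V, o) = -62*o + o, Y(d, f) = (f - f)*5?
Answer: -2117/2 ≈ -1058.5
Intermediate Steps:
m(A) = 9
Y(d, f) = 0 (Y(d, f) = 0*5 = 0)
G(V, o) = -61*o/8 (G(V, o) = (-62*o + o)/8 = (-61*o)/8 = -61*o/8)
m(-68) - G(Y(-6, -12), 5*(-28)) = 9 - (-61)*5*(-28)/8 = 9 - (-61)*(-140)/8 = 9 - 1*2135/2 = 9 - 2135/2 = -2117/2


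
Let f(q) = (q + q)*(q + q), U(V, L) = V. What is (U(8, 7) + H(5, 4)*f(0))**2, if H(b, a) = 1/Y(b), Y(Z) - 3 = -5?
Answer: 64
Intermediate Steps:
Y(Z) = -2 (Y(Z) = 3 - 5 = -2)
H(b, a) = -1/2 (H(b, a) = 1/(-2) = -1/2)
f(q) = 4*q**2 (f(q) = (2*q)*(2*q) = 4*q**2)
(U(8, 7) + H(5, 4)*f(0))**2 = (8 - 2*0**2)**2 = (8 - 2*0)**2 = (8 - 1/2*0)**2 = (8 + 0)**2 = 8**2 = 64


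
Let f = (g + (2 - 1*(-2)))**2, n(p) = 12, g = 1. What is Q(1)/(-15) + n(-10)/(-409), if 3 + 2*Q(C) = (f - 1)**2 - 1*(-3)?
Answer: -39324/2045 ≈ -19.229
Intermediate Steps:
f = 25 (f = (1 + (2 - 1*(-2)))**2 = (1 + (2 + 2))**2 = (1 + 4)**2 = 5**2 = 25)
Q(C) = 288 (Q(C) = -3/2 + ((25 - 1)**2 - 1*(-3))/2 = -3/2 + (24**2 + 3)/2 = -3/2 + (576 + 3)/2 = -3/2 + (1/2)*579 = -3/2 + 579/2 = 288)
Q(1)/(-15) + n(-10)/(-409) = 288/(-15) + 12/(-409) = 288*(-1/15) + 12*(-1/409) = -96/5 - 12/409 = -39324/2045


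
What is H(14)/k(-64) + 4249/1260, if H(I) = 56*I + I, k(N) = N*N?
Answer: 328739/92160 ≈ 3.5670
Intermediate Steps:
k(N) = N²
H(I) = 57*I
H(14)/k(-64) + 4249/1260 = (57*14)/((-64)²) + 4249/1260 = 798/4096 + 4249*(1/1260) = 798*(1/4096) + 607/180 = 399/2048 + 607/180 = 328739/92160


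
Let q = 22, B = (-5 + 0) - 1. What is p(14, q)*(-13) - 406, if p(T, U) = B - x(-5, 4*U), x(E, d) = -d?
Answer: -1472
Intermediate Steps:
B = -6 (B = -5 - 1 = -6)
p(T, U) = -6 + 4*U (p(T, U) = -6 - (-1)*4*U = -6 - (-4)*U = -6 + 4*U)
p(14, q)*(-13) - 406 = (-6 + 4*22)*(-13) - 406 = (-6 + 88)*(-13) - 406 = 82*(-13) - 406 = -1066 - 406 = -1472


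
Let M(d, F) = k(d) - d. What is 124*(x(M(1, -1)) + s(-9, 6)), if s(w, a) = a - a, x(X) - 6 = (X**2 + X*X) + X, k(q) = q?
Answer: 744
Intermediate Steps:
M(d, F) = 0 (M(d, F) = d - d = 0)
x(X) = 6 + X + 2*X**2 (x(X) = 6 + ((X**2 + X*X) + X) = 6 + ((X**2 + X**2) + X) = 6 + (2*X**2 + X) = 6 + (X + 2*X**2) = 6 + X + 2*X**2)
s(w, a) = 0
124*(x(M(1, -1)) + s(-9, 6)) = 124*((6 + 0 + 2*0**2) + 0) = 124*((6 + 0 + 2*0) + 0) = 124*((6 + 0 + 0) + 0) = 124*(6 + 0) = 124*6 = 744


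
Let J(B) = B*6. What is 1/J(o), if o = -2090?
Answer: -1/12540 ≈ -7.9745e-5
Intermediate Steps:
J(B) = 6*B
1/J(o) = 1/(6*(-2090)) = 1/(-12540) = -1/12540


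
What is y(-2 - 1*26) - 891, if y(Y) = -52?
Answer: -943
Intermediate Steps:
y(-2 - 1*26) - 891 = -52 - 891 = -943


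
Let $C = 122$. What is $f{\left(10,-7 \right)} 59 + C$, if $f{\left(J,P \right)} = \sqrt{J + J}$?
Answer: $122 + 118 \sqrt{5} \approx 385.86$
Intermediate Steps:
$f{\left(J,P \right)} = \sqrt{2} \sqrt{J}$ ($f{\left(J,P \right)} = \sqrt{2 J} = \sqrt{2} \sqrt{J}$)
$f{\left(10,-7 \right)} 59 + C = \sqrt{2} \sqrt{10} \cdot 59 + 122 = 2 \sqrt{5} \cdot 59 + 122 = 118 \sqrt{5} + 122 = 122 + 118 \sqrt{5}$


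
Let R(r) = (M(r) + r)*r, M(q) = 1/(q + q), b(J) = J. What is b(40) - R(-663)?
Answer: -879059/2 ≈ -4.3953e+5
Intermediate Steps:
M(q) = 1/(2*q)
R(r) = r*(r + 1/(2*r)) (R(r) = (1/(2*r) + r)*r = (r + 1/(2*r))*r = r*(r + 1/(2*r)))
b(40) - R(-663) = 40 - (½ + (-663)²) = 40 - (½ + 439569) = 40 - 1*879139/2 = 40 - 879139/2 = -879059/2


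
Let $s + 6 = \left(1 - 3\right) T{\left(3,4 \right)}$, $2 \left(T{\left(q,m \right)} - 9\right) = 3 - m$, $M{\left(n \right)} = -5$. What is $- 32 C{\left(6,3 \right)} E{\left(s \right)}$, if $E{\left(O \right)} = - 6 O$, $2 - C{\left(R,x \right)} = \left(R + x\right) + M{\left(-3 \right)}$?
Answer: $8832$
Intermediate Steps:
$T{\left(q,m \right)} = \frac{21}{2} - \frac{m}{2}$ ($T{\left(q,m \right)} = 9 + \frac{3 - m}{2} = 9 - \left(- \frac{3}{2} + \frac{m}{2}\right) = \frac{21}{2} - \frac{m}{2}$)
$C{\left(R,x \right)} = 7 - R - x$ ($C{\left(R,x \right)} = 2 - \left(\left(R + x\right) - 5\right) = 2 - \left(-5 + R + x\right) = 7 - R - x$)
$s = -23$ ($s = -6 + \left(1 - 3\right) \left(\frac{21}{2} - 2\right) = -6 - 2 \left(\frac{21}{2} - 2\right) = -6 - 17 = -23$)
$- 32 C{\left(6,3 \right)} E{\left(s \right)} = - 32 \left(7 - 6 - 3\right) \left(\left(-6\right) \left(-23\right)\right) = - 32 \left(7 - 6 - 3\right) 138 = \left(-32\right) \left(-2\right) 138 = 64 \cdot 138 = 8832$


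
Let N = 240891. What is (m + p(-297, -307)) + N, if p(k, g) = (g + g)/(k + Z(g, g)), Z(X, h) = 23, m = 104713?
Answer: 47348055/137 ≈ 3.4561e+5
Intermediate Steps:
p(k, g) = 2*g/(23 + k) (p(k, g) = (g + g)/(k + 23) = (2*g)/(23 + k) = 2*g/(23 + k))
(m + p(-297, -307)) + N = (104713 + 2*(-307)/(23 - 297)) + 240891 = (104713 + 2*(-307)/(-274)) + 240891 = (104713 + 2*(-307)*(-1/274)) + 240891 = (104713 + 307/137) + 240891 = 14345988/137 + 240891 = 47348055/137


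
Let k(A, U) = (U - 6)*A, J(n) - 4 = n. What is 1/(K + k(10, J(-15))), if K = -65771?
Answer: -1/65941 ≈ -1.5165e-5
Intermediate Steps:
J(n) = 4 + n
k(A, U) = A*(-6 + U) (k(A, U) = (-6 + U)*A = A*(-6 + U))
1/(K + k(10, J(-15))) = 1/(-65771 + 10*(-6 + (4 - 15))) = 1/(-65771 + 10*(-6 - 11)) = 1/(-65771 + 10*(-17)) = 1/(-65771 - 170) = 1/(-65941) = -1/65941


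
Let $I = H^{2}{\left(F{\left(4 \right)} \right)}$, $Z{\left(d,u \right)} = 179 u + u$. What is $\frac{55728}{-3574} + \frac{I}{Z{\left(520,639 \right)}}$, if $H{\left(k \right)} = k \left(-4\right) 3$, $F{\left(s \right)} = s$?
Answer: $- \frac{88911112}{5709465} \approx -15.573$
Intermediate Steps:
$H{\left(k \right)} = - 12 k$ ($H{\left(k \right)} = - 4 k 3 = - 12 k$)
$Z{\left(d,u \right)} = 180 u$
$I = 2304$ ($I = \left(\left(-12\right) 4\right)^{2} = \left(-48\right)^{2} = 2304$)
$\frac{55728}{-3574} + \frac{I}{Z{\left(520,639 \right)}} = \frac{55728}{-3574} + \frac{2304}{180 \cdot 639} = 55728 \left(- \frac{1}{3574}\right) + \frac{2304}{115020} = - \frac{27864}{1787} + 2304 \cdot \frac{1}{115020} = - \frac{27864}{1787} + \frac{64}{3195} = - \frac{88911112}{5709465}$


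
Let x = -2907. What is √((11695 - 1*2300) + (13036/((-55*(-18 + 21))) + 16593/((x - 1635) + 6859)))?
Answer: 2*√340661367743235/382305 ≈ 96.557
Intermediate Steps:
√((11695 - 1*2300) + (13036/((-55*(-18 + 21))) + 16593/((x - 1635) + 6859))) = √((11695 - 1*2300) + (13036/((-55*(-18 + 21))) + 16593/((-2907 - 1635) + 6859))) = √((11695 - 2300) + (13036/((-55*3)) + 16593/(-4542 + 6859))) = √(9395 + (13036/(-165) + 16593/2317)) = √(9395 + (13036*(-1/165) + 16593*(1/2317))) = √(9395 + (-13036/165 + 16593/2317)) = √(9395 - 27466567/382305) = √(3564288908/382305) = 2*√340661367743235/382305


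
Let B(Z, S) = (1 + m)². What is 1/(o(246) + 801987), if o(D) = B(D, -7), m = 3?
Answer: 1/802003 ≈ 1.2469e-6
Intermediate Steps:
B(Z, S) = 16 (B(Z, S) = (1 + 3)² = 4² = 16)
o(D) = 16
1/(o(246) + 801987) = 1/(16 + 801987) = 1/802003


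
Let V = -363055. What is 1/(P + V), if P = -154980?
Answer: -1/518035 ≈ -1.9304e-6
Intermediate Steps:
1/(P + V) = 1/(-154980 - 363055) = 1/(-518035) = -1/518035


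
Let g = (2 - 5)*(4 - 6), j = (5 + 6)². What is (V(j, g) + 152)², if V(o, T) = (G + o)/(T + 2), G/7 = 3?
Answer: 461041/16 ≈ 28815.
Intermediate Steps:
G = 21 (G = 7*3 = 21)
j = 121 (j = 11² = 121)
g = 6 (g = -3*(-2) = 6)
V(o, T) = (21 + o)/(2 + T) (V(o, T) = (21 + o)/(T + 2) = (21 + o)/(2 + T))
(V(j, g) + 152)² = ((21 + 121)/(2 + 6) + 152)² = (142/8 + 152)² = ((⅛)*142 + 152)² = (71/4 + 152)² = (679/4)² = 461041/16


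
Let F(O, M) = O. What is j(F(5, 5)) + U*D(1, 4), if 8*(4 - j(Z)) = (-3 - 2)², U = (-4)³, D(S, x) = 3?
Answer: -1529/8 ≈ -191.13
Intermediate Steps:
U = -64
j(Z) = 7/8 (j(Z) = 4 - (-3 - 2)²/8 = 4 - ⅛*(-5)² = 4 - ⅛*25 = 4 - 25/8 = 7/8)
j(F(5, 5)) + U*D(1, 4) = 7/8 - 64*3 = 7/8 - 192 = -1529/8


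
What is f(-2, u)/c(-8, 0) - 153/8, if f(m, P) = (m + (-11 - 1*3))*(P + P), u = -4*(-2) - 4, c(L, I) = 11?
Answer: -2707/88 ≈ -30.761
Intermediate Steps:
u = 4 (u = 8 - 4 = 4)
f(m, P) = 2*P*(-14 + m) (f(m, P) = (m + (-11 - 3))*(2*P) = (m - 14)*(2*P) = (-14 + m)*(2*P) = 2*P*(-14 + m))
f(-2, u)/c(-8, 0) - 153/8 = (2*4*(-14 - 2))/11 - 153/8 = (2*4*(-16))*(1/11) - 153*⅛ = -128*1/11 - 153/8 = -128/11 - 153/8 = -2707/88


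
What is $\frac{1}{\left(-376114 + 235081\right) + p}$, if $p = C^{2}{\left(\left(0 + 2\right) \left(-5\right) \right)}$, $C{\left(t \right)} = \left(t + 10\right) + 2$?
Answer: $- \frac{1}{141029} \approx -7.0907 \cdot 10^{-6}$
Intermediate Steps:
$C{\left(t \right)} = 12 + t$ ($C{\left(t \right)} = \left(10 + t\right) + 2 = 12 + t$)
$p = 4$ ($p = \left(12 + \left(0 + 2\right) \left(-5\right)\right)^{2} = \left(12 + 2 \left(-5\right)\right)^{2} = \left(12 - 10\right)^{2} = 2^{2} = 4$)
$\frac{1}{\left(-376114 + 235081\right) + p} = \frac{1}{\left(-376114 + 235081\right) + 4} = \frac{1}{-141033 + 4} = \frac{1}{-141029} = - \frac{1}{141029}$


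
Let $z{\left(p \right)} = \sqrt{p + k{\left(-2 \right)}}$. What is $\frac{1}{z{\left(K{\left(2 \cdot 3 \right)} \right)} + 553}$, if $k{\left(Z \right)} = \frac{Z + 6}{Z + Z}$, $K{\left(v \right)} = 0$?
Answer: $\frac{553}{305810} - \frac{i}{305810} \approx 0.0018083 - 3.27 \cdot 10^{-6} i$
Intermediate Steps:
$k{\left(Z \right)} = \frac{6 + Z}{2 Z}$
$z{\left(p \right)} = \sqrt{-1 + p}$ ($z{\left(p \right)} = \sqrt{p + \frac{6 - 2}{2 \left(-2\right)}} = \sqrt{p + \frac{1}{2} \left(- \frac{1}{2}\right) 4} = \sqrt{p - 1} = \sqrt{-1 + p}$)
$\frac{1}{z{\left(K{\left(2 \cdot 3 \right)} \right)} + 553} = \frac{1}{\sqrt{-1 + 0} + 553} = \frac{1}{\sqrt{-1} + 553} = \frac{1}{i + 553} = \frac{1}{553 + i} = \frac{553 - i}{305810}$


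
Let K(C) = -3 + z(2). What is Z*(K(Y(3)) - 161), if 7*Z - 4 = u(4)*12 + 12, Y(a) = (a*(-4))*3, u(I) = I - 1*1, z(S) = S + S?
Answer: -8320/7 ≈ -1188.6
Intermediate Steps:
z(S) = 2*S
u(I) = -1 + I (u(I) = I - 1 = -1 + I)
Y(a) = -12*a (Y(a) = -4*a*3 = -12*a)
K(C) = 1 (K(C) = -3 + 2*2 = -3 + 4 = 1)
Z = 52/7 (Z = 4/7 + ((-1 + 4)*12 + 12)/7 = 4/7 + (3*12 + 12)/7 = 4/7 + (36 + 12)/7 = 4/7 + (⅐)*48 = 4/7 + 48/7 = 52/7 ≈ 7.4286)
Z*(K(Y(3)) - 161) = 52*(1 - 161)/7 = (52/7)*(-160) = -8320/7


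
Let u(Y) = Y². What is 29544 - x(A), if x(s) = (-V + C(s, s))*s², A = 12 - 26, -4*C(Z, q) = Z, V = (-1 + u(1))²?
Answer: 28858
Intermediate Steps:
V = 0 (V = (-1 + 1²)² = (-1 + 1)² = 0² = 0)
C(Z, q) = -Z/4
A = -14
x(s) = -s³/4 (x(s) = (-1*0 - s/4)*s² = (0 - s/4)*s² = (-s/4)*s² = -s³/4)
29544 - x(A) = 29544 - (-1)*(-14)³/4 = 29544 - (-1)*(-2744)/4 = 29544 - 1*686 = 29544 - 686 = 28858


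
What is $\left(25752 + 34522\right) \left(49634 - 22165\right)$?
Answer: $1655666506$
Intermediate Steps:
$\left(25752 + 34522\right) \left(49634 - 22165\right) = 60274 \cdot 27469 = 1655666506$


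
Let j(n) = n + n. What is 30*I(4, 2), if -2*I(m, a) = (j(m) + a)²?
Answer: -1500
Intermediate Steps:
j(n) = 2*n
I(m, a) = -(a + 2*m)²/2 (I(m, a) = -(2*m + a)²/2 = -(a + 2*m)²/2)
30*I(4, 2) = 30*(-(2 + 2*4)²/2) = 30*(-(2 + 8)²/2) = 30*(-½*10²) = 30*(-½*100) = 30*(-50) = -1500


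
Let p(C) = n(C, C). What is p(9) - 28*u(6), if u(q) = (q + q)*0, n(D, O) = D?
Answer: 9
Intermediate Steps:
p(C) = C
u(q) = 0 (u(q) = (2*q)*0 = 0)
p(9) - 28*u(6) = 9 - 28*0 = 9 + 0 = 9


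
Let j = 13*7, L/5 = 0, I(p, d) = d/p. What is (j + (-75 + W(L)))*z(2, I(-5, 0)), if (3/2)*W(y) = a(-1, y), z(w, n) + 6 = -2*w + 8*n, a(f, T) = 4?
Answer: -560/3 ≈ -186.67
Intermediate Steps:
L = 0 (L = 5*0 = 0)
z(w, n) = -6 - 2*w + 8*n (z(w, n) = -6 + (-2*w + 8*n) = -6 - 2*w + 8*n)
W(y) = 8/3 (W(y) = (2/3)*4 = 8/3)
j = 91
(j + (-75 + W(L)))*z(2, I(-5, 0)) = (91 + (-75 + 8/3))*(-6 - 2*2 + 8*(0/(-5))) = (91 - 217/3)*(-6 - 4 + 8*(0*(-1/5))) = 56*(-6 - 4 + 8*0)/3 = 56*(-6 - 4 + 0)/3 = (56/3)*(-10) = -560/3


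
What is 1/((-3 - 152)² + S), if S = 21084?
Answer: 1/45109 ≈ 2.2169e-5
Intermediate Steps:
1/((-3 - 152)² + S) = 1/((-3 - 152)² + 21084) = 1/((-155)² + 21084) = 1/(24025 + 21084) = 1/45109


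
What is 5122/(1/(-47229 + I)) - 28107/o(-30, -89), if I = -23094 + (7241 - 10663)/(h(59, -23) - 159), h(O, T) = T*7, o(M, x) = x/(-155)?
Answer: -2564542711001/7120 ≈ -3.6019e+8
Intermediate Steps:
o(M, x) = -x/155 (o(M, x) = x*(-1/155) = -x/155)
h(O, T) = 7*T
I = -3693329/160 (I = -23094 + (7241 - 10663)/(7*(-23) - 159) = -23094 - 3422/(-161 - 159) = -23094 - 3422/(-320) = -23094 - 3422*(-1/320) = -23094 + 1711/160 = -3693329/160 ≈ -23083.)
5122/(1/(-47229 + I)) - 28107/o(-30, -89) = 5122/(1/(-47229 - 3693329/160)) - 28107/((-1/155*(-89))) = 5122/(1/(-11249969/160)) - 28107/89/155 = 5122/(-160/11249969) - 28107*155/89 = 5122*(-11249969/160) - 4356585/89 = -28811170609/80 - 4356585/89 = -2564542711001/7120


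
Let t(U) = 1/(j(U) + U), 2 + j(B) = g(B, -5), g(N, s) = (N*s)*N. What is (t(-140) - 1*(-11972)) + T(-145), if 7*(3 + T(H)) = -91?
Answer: 1173385751/98142 ≈ 11956.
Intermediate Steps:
T(H) = -16 (T(H) = -3 + (⅐)*(-91) = -3 - 13 = -16)
g(N, s) = s*N²
j(B) = -2 - 5*B²
t(U) = 1/(-2 + U - 5*U²) (t(U) = 1/((-2 - 5*U²) + U) = 1/(-2 + U - 5*U²))
(t(-140) - 1*(-11972)) + T(-145) = (-1/(2 - 1*(-140) + 5*(-140)²) - 1*(-11972)) - 16 = (-1/(2 + 140 + 5*19600) + 11972) - 16 = (-1/(2 + 140 + 98000) + 11972) - 16 = (-1/98142 + 11972) - 16 = 1174956023/98142 - 16 = 1173385751/98142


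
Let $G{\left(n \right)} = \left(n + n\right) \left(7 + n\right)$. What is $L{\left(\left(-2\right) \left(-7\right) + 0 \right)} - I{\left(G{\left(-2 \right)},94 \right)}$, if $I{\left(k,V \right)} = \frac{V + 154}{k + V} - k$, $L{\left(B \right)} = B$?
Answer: $- \frac{346}{37} \approx -9.3513$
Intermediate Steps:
$G{\left(n \right)} = 2 n \left(7 + n\right)$
$I{\left(k,V \right)} = - k + \frac{154 + V}{V + k}$ ($I{\left(k,V \right)} = \frac{154 + V}{V + k} - k = - k + \frac{154 + V}{V + k}$)
$L{\left(\left(-2\right) \left(-7\right) + 0 \right)} - I{\left(G{\left(-2 \right)},94 \right)} = \left(\left(-2\right) \left(-7\right) + 0\right) - \frac{154 + 94 - \left(2 \left(-2\right) \left(7 - 2\right)\right)^{2} - 94 \cdot 2 \left(-2\right) \left(7 - 2\right)}{94 + 2 \left(-2\right) \left(7 - 2\right)} = \left(14 + 0\right) - \frac{154 + 94 - \left(2 \left(-2\right) 5\right)^{2} - 94 \cdot 2 \left(-2\right) 5}{94 + 2 \left(-2\right) 5} = 14 - \frac{154 + 94 - \left(-20\right)^{2} - 94 \left(-20\right)}{94 - 20} = 14 - \frac{154 + 94 - 400 + 1880}{74} = 14 - \frac{1}{74} \cdot 1728 = 14 - \frac{864}{37} = - \frac{346}{37}$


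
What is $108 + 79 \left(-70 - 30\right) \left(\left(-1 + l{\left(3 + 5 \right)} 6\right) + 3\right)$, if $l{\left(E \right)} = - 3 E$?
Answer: $1121908$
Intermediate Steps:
$108 + 79 \left(-70 - 30\right) \left(\left(-1 + l{\left(3 + 5 \right)} 6\right) + 3\right) = 108 + 79 \left(-70 - 30\right) \left(\left(-1 + - 3 \left(3 + 5\right) 6\right) + 3\right) = 108 + 79 \left(- 100 \left(\left(-1 + \left(-3\right) 8 \cdot 6\right) + 3\right)\right) = 108 + 79 \left(- 100 \left(\left(-1 - 144\right) + 3\right)\right) = 108 + 79 \left(- 100 \left(-145 + 3\right)\right) = 108 + 79 \left(\left(-100\right) \left(-142\right)\right) = 108 + 79 \cdot 14200 = 108 + 1121800 = 1121908$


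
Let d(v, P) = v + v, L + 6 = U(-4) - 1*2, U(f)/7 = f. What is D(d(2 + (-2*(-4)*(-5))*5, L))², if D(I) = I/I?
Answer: 1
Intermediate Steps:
U(f) = 7*f
L = -36 (L = -6 + (7*(-4) - 1*2) = -6 + (-28 - 2) = -6 - 30 = -36)
d(v, P) = 2*v
D(I) = 1
D(d(2 + (-2*(-4)*(-5))*5, L))² = 1² = 1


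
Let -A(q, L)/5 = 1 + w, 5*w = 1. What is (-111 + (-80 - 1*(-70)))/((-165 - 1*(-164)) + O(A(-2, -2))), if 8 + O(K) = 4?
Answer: 121/5 ≈ 24.200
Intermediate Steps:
w = ⅕ (w = (⅕)*1 = ⅕ ≈ 0.20000)
A(q, L) = -6 (A(q, L) = -5*(1 + ⅕) = -5*6/5 = -6)
O(K) = -4 (O(K) = -8 + 4 = -4)
(-111 + (-80 - 1*(-70)))/((-165 - 1*(-164)) + O(A(-2, -2))) = (-111 + (-80 - 1*(-70)))/((-165 - 1*(-164)) - 4) = (-111 + (-80 + 70))/((-165 + 164) - 4) = (-111 - 10)/(-1 - 4) = -121/(-5) = -121*(-⅕) = 121/5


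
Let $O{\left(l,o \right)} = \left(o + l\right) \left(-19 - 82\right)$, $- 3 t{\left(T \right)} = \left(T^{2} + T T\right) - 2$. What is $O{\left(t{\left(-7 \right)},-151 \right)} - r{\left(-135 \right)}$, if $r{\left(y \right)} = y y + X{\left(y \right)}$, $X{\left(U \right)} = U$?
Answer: $393$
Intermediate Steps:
$t{\left(T \right)} = \frac{2}{3} - \frac{2 T^{2}}{3}$ ($t{\left(T \right)} = - \frac{\left(T^{2} + T T\right) - 2}{3} = - \frac{\left(T^{2} + T^{2}\right) - 2}{3} = - \frac{2 T^{2} - 2}{3} = - \frac{-2 + 2 T^{2}}{3} = \frac{2}{3} - \frac{2 T^{2}}{3}$)
$O{\left(l,o \right)} = - 101 l - 101 o$ ($O{\left(l,o \right)} = \left(l + o\right) \left(-101\right) = - 101 l - 101 o$)
$r{\left(y \right)} = y + y^{2}$ ($r{\left(y \right)} = y y + y = y^{2} + y = y + y^{2}$)
$O{\left(t{\left(-7 \right)},-151 \right)} - r{\left(-135 \right)} = \left(- 101 \left(\frac{2}{3} - \frac{2 \left(-7\right)^{2}}{3}\right) - -15251\right) - - 135 \left(1 - 135\right) = \left(- 101 \left(\frac{2}{3} - \frac{98}{3}\right) + 15251\right) - \left(-135\right) \left(-134\right) = \left(- 101 \left(\frac{2}{3} - \frac{98}{3}\right) + 15251\right) - 18090 = \left(\left(-101\right) \left(-32\right) + 15251\right) - 18090 = \left(3232 + 15251\right) - 18090 = 18483 - 18090 = 393$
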